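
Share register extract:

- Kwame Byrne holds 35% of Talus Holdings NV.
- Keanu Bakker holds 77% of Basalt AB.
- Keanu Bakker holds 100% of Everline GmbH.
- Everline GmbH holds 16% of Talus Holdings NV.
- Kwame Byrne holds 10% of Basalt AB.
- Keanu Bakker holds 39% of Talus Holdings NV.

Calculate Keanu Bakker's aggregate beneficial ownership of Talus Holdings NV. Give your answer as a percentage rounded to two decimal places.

Keanu reaches Talus along 2 paths.
Direct stake: 39% = 39%.
Via Everline: 100% × 16% = 16%.
Total: 39% + 16% = 55%.
Rounded: 55.00%.

55.00%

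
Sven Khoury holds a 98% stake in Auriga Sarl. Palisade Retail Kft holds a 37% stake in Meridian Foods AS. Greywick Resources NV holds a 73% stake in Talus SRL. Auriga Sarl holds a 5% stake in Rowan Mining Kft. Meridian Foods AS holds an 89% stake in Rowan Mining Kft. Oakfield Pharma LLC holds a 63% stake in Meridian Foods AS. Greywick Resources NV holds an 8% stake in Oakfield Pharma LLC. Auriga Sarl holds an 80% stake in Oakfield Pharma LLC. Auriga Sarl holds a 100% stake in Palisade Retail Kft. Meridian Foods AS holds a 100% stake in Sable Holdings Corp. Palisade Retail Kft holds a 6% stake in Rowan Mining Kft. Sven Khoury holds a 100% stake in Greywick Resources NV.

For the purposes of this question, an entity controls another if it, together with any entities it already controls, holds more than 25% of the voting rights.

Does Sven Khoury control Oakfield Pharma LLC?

Yes

Sven holds 100% of Greywick, so Sven controls Greywick.
Sven holds 98% of Auriga, so Sven controls Auriga.
Auriga and Greywick together hold 80% + 8% = 88% of Oakfield, so Sven controls Oakfield.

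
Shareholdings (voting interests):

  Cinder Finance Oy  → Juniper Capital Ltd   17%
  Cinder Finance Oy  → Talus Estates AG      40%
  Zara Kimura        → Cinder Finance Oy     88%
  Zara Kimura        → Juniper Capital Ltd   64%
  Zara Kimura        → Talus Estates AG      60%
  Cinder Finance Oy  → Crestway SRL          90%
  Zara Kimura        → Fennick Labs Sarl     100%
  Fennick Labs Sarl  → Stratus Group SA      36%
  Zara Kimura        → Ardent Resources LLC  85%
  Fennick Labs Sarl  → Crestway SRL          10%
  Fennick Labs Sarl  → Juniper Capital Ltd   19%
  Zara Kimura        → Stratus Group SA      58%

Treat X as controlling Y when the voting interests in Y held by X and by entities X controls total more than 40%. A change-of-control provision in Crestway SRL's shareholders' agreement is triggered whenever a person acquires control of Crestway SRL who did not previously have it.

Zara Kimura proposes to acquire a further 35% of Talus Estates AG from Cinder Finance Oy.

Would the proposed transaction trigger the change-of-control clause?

No

The purchase adds only to Zara's holdings (Cinder's stake shrinks), so Zara is the only person who could newly come to control Crestway.
Zara holds 100% of Fennick, so Zara controls Fennick.
Zara holds 88% of Cinder, so Zara controls Cinder.
Cinder and Fennick together hold 90% + 10% = 100% of Crestway, so Zara controls Crestway.
So Zara already controls Crestway before the transaction.
After the purchase, Zara's direct stake in Talus rises to 60% + 35% = 95%, and Cinder's stake falls to 5%.
Zara controlled Crestway already, so this is not a new person acquiring control; every other person's position is unchanged or reduced.
No new person acquires control, so the clause is not triggered.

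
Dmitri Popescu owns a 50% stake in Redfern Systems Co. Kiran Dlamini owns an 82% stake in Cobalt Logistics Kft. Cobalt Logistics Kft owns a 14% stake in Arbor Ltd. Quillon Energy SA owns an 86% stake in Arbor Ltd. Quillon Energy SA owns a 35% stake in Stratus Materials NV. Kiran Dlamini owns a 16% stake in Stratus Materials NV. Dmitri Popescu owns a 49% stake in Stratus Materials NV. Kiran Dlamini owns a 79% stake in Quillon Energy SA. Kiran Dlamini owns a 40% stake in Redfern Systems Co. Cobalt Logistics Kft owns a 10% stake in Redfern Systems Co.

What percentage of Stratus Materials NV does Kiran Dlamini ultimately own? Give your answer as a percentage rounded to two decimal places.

43.65%

Kiran reaches Stratus along 2 paths.
Via Quillon: 79% × 35% = 27.65%.
Direct stake: 16% = 16%.
Total: 27.65% + 16% = 43.65%.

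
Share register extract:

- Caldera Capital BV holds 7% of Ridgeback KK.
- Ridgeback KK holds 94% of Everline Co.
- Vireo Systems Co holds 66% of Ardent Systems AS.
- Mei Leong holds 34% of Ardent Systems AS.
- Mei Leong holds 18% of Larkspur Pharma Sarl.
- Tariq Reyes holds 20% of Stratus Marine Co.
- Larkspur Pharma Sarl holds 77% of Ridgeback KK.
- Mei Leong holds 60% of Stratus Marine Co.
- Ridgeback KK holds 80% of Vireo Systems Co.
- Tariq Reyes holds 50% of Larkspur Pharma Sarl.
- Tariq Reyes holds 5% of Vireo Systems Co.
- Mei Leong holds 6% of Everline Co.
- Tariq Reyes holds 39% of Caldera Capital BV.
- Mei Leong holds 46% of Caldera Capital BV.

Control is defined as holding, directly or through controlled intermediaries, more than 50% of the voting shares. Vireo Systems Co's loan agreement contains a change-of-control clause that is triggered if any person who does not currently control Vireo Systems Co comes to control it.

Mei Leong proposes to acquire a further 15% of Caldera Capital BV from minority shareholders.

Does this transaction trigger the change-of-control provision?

The purchase changes only Mei's holdings, so Mei is the only person who could newly come to control Vireo.
Mei holds 60% of Stratus, so Mei controls Stratus.
Neither Mei nor any entity Mei controls holds any voting interest in Vireo.
So before the transaction, Mei does not control Vireo.
After the purchase, Mei's direct stake in Caldera rises to 46% + 15% = 61%.
Mei holds 61% of Caldera, so Mei controls Caldera.
After the transaction, neither Mei nor any entity Mei controls holds a voting interest in Vireo, so Mei still does not control it.
No new person acquires control, so the clause is not triggered.

No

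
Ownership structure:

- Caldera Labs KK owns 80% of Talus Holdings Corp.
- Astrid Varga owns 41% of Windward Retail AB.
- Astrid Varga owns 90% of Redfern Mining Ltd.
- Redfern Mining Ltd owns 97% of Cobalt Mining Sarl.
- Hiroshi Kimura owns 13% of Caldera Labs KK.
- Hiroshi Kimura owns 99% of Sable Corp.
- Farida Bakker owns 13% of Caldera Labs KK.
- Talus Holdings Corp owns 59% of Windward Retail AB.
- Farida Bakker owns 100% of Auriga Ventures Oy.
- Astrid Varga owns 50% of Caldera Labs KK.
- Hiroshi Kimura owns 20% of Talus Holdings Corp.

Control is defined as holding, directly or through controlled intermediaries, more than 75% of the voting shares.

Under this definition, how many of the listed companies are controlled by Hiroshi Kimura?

1

Hiroshi holds 99% of Sable, so Hiroshi controls Sable.
No other company's threshold is met.
Hiroshi controls 1 company.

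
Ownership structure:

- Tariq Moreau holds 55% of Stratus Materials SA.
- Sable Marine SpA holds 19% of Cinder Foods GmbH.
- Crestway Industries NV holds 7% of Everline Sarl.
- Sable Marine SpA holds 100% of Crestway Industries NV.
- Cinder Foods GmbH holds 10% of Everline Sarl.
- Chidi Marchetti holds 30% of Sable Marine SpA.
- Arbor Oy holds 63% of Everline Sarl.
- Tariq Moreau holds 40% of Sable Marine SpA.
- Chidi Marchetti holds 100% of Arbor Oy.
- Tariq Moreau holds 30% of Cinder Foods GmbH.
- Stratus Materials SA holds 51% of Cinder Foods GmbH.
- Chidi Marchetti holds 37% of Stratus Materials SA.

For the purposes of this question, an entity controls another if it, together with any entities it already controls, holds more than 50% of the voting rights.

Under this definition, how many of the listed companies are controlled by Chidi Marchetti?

2

Chidi holds 100% of Arbor, so Chidi controls Arbor.
Arbor holds 63% of Everline, so Chidi controls Everline.
No other company's threshold is met.
Chidi controls 2 companies.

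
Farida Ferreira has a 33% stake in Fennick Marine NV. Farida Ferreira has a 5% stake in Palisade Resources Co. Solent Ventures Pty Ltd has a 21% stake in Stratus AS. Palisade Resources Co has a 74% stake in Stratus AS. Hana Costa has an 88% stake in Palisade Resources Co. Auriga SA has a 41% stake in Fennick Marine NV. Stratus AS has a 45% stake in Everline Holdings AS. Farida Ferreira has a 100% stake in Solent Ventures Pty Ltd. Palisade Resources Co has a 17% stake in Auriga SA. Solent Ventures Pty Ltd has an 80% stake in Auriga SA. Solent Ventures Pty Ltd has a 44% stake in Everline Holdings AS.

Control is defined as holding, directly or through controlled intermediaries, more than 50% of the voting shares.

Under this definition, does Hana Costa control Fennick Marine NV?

Hana holds 88% of Palisade, so Hana controls Palisade.
Palisade holds 74% of Stratus, so Hana controls Stratus.
Neither Hana nor any entity Hana controls holds any voting interest in Fennick.
So Hana does not control Fennick.

No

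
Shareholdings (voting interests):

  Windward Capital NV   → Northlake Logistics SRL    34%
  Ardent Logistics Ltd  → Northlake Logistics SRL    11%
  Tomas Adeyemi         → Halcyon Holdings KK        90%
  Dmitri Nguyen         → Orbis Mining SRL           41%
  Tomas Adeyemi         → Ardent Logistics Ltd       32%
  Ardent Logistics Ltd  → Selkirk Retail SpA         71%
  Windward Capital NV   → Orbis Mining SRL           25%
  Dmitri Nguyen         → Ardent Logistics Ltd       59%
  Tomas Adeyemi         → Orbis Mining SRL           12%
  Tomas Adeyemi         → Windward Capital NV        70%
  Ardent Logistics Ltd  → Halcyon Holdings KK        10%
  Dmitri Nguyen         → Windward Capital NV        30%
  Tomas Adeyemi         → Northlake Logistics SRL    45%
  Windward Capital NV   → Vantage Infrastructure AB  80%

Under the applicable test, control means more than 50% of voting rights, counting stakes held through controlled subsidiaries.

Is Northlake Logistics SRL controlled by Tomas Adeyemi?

Yes

Tomas holds 70% of Windward, so Tomas controls Windward.
Tomas and Windward together hold 45% + 34% = 79% of Northlake, so Tomas controls Northlake.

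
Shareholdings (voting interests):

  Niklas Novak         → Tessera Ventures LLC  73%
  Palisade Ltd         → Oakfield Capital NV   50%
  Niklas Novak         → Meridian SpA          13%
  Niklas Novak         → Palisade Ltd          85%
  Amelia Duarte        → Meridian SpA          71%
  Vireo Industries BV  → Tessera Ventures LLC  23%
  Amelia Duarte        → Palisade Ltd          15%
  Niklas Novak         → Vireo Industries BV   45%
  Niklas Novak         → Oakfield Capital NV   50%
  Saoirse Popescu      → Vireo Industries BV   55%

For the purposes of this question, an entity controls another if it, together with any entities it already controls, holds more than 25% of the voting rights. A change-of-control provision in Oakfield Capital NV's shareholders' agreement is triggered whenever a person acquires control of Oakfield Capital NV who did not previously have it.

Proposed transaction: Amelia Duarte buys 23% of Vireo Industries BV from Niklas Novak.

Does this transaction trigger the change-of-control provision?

No

The purchase adds only to Amelia's holdings (Niklas's stake shrinks), so Amelia is the only person who could newly come to control Oakfield.
Amelia holds 71% of Meridian, so Amelia controls Meridian.
Neither Amelia nor any entity Amelia controls holds any voting interest in Oakfield.
So before the transaction, Amelia does not control Oakfield.
After the purchase, Amelia holds 23% of Vireo directly, and Niklas's stake falls to 22%.
Amelia's side now holds 23% of Vireo, not > 25%, so Amelia still does not control Vireo.
After the transaction, neither Amelia nor any entity Amelia controls holds a voting interest in Oakfield, so Amelia still does not control it.
No new person acquires control, so the clause is not triggered.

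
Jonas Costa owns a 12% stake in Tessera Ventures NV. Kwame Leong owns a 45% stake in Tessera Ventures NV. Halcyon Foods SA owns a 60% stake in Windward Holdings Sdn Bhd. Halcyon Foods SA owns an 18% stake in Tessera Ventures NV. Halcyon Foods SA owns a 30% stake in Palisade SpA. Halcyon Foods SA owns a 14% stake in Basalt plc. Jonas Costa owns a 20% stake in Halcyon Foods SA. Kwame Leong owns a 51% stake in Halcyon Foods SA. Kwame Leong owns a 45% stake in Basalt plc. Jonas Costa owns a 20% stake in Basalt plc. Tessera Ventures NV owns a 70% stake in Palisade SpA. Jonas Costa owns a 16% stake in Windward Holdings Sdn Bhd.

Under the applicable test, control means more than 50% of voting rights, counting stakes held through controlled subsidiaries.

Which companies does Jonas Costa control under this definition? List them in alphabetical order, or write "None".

Jonas's largest direct stake is 20% in Halcyon, which does not meet the threshold.

None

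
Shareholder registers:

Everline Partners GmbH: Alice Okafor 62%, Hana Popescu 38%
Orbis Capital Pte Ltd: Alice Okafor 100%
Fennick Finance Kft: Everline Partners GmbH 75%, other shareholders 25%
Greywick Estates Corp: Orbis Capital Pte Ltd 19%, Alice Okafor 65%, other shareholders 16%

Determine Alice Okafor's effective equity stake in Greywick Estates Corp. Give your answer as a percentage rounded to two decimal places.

Alice reaches Greywick along 2 paths.
Via Orbis: 100% × 19% = 19%.
Direct stake: 65% = 65%.
Total: 19% + 65% = 84%.
Rounded: 84.00%.

84.00%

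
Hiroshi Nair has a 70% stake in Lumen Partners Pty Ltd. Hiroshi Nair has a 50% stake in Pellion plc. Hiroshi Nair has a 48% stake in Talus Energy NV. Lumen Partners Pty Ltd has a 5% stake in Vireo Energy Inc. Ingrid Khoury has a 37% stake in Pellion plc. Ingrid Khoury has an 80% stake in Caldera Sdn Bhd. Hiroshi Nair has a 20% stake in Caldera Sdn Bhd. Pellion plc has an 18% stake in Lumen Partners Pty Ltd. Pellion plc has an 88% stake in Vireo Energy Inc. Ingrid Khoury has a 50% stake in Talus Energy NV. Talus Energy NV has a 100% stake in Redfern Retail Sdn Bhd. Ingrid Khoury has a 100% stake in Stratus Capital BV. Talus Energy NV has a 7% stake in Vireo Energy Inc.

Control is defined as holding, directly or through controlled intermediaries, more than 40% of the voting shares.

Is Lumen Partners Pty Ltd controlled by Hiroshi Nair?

Yes

Hiroshi holds 50% of Pellion, so Hiroshi controls Pellion.
Hiroshi and Pellion together hold 70% + 18% = 88% of Lumen, so Hiroshi controls Lumen.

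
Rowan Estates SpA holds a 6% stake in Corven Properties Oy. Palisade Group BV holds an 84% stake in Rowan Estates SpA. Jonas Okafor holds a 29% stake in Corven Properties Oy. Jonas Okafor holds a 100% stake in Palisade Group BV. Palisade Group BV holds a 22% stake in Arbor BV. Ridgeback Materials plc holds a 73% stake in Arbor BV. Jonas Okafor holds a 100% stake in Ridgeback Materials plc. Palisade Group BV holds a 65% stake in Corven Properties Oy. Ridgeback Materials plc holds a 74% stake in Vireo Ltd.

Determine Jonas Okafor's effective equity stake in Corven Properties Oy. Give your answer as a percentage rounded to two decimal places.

Jonas reaches Corven along 3 paths.
Direct stake: 29% = 29%.
Via Palisade → Rowan: 100% × 84% × 6% = 5.04%.
Via Palisade: 100% × 65% = 65%.
Total: 29% + 5.04% + 65% = 99.04%.

99.04%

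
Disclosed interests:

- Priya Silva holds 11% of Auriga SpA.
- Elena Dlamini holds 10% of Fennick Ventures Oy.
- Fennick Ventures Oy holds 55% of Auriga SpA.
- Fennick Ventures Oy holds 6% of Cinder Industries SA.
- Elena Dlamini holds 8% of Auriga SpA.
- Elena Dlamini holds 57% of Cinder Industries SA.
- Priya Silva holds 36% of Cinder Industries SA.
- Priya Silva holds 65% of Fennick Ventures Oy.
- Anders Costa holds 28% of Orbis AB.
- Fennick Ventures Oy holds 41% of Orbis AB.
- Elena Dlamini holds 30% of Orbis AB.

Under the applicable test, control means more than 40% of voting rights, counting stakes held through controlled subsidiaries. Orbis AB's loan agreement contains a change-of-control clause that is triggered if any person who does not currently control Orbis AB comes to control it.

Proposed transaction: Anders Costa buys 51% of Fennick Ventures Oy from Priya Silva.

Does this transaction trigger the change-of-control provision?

Yes

The purchase adds only to Anders's holdings (Priya's stake shrinks), so Anders is the only person who could newly come to control Orbis.
Anders's largest direct stake is 28% in Orbis, which does not meet the threshold, so Anders controls no company.
In Orbis, Anders's side holds only 28%, not > 40%.
So before the transaction, Anders does not control Orbis.
After the purchase, Anders holds 51% of Fennick directly, and Priya's stake falls to 14%.
Anders holds 51% of Fennick, so Anders controls Fennick.
Fennick and Anders together hold 41% + 28% = 69% of Orbis, so Anders controls Orbis.
Anders did not control Orbis before and does after, so the clause is triggered.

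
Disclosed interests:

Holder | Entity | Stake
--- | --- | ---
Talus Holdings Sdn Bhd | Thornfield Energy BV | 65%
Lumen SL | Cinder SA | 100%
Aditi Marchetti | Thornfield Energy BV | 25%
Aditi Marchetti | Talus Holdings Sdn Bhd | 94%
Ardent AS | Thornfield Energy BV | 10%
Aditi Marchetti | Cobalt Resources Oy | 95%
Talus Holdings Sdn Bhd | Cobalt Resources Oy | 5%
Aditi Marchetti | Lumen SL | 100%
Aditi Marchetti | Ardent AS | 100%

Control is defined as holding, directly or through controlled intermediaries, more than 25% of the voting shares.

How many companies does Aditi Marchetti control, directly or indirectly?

6

Aditi holds 100% of Lumen, so Aditi controls Lumen.
Aditi holds 100% of Ardent, so Aditi controls Ardent.
Aditi holds 94% of Talus, so Aditi controls Talus.
Lumen holds 100% of Cinder, so Aditi controls Cinder.
Ardent and Talus and Aditi together hold 10% + 65% + 25% = 100% of Thornfield, so Aditi controls Thornfield.
Aditi and Talus together hold 95% + 5% = 100% of Cobalt, so Aditi controls Cobalt.
Aditi controls 6 companies.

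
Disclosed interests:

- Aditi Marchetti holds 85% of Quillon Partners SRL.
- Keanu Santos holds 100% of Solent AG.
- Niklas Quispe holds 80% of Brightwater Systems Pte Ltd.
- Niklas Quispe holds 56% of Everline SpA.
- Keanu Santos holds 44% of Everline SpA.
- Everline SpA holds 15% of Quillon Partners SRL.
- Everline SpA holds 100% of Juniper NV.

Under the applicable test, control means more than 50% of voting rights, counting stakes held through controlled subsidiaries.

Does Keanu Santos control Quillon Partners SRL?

No

Keanu holds 100% of Solent, so Keanu controls Solent.
Neither Keanu nor any entity Keanu controls holds any voting interest in Quillon.
So Keanu does not control Quillon.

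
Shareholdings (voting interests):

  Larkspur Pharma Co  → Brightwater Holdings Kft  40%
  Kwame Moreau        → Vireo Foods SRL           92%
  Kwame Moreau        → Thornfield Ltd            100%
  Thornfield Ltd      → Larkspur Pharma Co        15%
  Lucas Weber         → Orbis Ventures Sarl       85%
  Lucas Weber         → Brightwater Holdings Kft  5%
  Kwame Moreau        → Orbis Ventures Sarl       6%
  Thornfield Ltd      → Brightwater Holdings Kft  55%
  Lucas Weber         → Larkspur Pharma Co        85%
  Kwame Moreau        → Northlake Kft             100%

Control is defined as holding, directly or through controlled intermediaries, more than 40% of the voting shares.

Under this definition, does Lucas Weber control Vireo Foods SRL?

Lucas holds 85% of Orbis, so Lucas controls Orbis.
Lucas holds 85% of Larkspur, so Lucas controls Larkspur.
Larkspur and Lucas together hold 40% + 5% = 45% of Brightwater, so Lucas controls Brightwater.
Neither Lucas nor any entity Lucas controls holds any voting interest in Vireo.
So Lucas does not control Vireo.

No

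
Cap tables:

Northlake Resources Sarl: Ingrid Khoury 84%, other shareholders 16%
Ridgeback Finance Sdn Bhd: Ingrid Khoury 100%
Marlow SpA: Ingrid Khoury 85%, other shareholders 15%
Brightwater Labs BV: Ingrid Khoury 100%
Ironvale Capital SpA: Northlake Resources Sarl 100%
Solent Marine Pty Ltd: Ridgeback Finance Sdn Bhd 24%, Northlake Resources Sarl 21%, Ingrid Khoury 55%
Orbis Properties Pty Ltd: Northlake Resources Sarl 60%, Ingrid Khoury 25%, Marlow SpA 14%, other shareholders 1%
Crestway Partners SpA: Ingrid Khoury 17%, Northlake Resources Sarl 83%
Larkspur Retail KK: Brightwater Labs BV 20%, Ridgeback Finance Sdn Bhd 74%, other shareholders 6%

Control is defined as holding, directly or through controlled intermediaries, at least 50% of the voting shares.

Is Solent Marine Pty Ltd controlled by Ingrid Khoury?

Ingrid holds 100% of Ridgeback, so Ingrid controls Ridgeback.
Ingrid holds 84% of Northlake, so Ingrid controls Northlake.
Ridgeback and Northlake and Ingrid together hold 24% + 21% + 55% = 100% of Solent, so Ingrid controls Solent.

Yes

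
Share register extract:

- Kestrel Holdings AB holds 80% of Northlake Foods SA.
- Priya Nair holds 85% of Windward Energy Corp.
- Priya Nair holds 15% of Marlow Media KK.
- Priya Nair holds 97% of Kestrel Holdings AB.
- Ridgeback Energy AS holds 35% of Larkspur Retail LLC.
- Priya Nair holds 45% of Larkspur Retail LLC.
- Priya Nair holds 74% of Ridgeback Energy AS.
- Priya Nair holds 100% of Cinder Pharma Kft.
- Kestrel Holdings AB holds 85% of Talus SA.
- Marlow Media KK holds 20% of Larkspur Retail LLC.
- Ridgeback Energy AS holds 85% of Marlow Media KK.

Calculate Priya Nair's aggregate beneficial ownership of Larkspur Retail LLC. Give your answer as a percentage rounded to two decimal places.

86.48%

Priya reaches Larkspur along 4 paths.
Direct stake: 45% = 45%.
Via Ridgeback: 74% × 35% = 25.9%.
Via Ridgeback → Marlow: 74% × 85% × 20% = 12.58%.
Via Marlow: 15% × 20% = 3%.
Total: 45% + 25.9% + 12.58% + 3% = 86.48%.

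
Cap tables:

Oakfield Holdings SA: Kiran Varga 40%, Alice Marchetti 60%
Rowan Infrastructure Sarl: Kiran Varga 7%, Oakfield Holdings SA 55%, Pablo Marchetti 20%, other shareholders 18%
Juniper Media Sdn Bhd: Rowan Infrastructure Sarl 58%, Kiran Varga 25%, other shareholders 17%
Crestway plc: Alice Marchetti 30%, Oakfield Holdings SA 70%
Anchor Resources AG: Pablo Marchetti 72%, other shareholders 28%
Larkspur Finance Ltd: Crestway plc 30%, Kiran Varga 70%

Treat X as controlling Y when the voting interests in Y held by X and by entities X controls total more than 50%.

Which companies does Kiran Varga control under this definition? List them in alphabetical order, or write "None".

Larkspur Finance Ltd

Kiran holds 70% of Larkspur, so Kiran controls Larkspur.
No other company's threshold is met.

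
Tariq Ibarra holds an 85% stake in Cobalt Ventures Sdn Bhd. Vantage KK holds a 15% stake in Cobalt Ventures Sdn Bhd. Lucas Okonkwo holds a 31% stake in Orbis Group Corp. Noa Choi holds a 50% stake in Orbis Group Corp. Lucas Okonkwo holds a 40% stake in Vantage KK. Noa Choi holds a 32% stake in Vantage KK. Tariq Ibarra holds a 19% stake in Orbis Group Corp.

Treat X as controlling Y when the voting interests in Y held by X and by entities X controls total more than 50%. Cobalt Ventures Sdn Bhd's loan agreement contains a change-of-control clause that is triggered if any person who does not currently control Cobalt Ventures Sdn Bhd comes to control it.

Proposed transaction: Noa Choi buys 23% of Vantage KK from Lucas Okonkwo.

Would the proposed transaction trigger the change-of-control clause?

The purchase adds only to Noa's holdings (Lucas's stake shrinks), so Noa is the only person who could newly come to control Cobalt.
Noa's largest direct stake is 50% in Orbis, which does not meet the threshold, so Noa controls no company.
Neither Noa nor any entity Noa controls holds any voting interest in Cobalt.
So before the transaction, Noa does not control Cobalt.
After the purchase, Noa's direct stake in Vantage rises to 32% + 23% = 55%, and Lucas's stake falls to 17%.
Noa holds 55% of Vantage, so Noa controls Vantage.
After the transaction, Noa's side holds 15% of Cobalt, not > 50%, so Noa still does not control Cobalt.
No new person acquires control, so the clause is not triggered.

No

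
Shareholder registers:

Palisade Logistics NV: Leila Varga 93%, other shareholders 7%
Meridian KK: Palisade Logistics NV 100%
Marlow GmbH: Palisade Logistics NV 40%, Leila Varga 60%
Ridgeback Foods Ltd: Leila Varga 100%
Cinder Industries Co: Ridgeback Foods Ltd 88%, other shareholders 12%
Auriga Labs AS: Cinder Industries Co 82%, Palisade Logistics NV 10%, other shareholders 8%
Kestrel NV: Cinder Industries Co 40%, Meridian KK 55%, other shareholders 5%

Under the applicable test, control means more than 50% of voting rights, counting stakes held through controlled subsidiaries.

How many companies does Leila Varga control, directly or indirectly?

Leila holds 93% of Palisade, so Leila controls Palisade.
Palisade holds 100% of Meridian, so Leila controls Meridian.
Palisade and Leila together hold 40% + 60% = 100% of Marlow, so Leila controls Marlow.
Leila holds 100% of Ridgeback, so Leila controls Ridgeback.
Ridgeback holds 88% of Cinder, so Leila controls Cinder.
Cinder and Palisade together hold 82% + 10% = 92% of Auriga, so Leila controls Auriga.
Cinder and Meridian together hold 40% + 55% = 95% of Kestrel, so Leila controls Kestrel.
Leila controls 7 companies.

7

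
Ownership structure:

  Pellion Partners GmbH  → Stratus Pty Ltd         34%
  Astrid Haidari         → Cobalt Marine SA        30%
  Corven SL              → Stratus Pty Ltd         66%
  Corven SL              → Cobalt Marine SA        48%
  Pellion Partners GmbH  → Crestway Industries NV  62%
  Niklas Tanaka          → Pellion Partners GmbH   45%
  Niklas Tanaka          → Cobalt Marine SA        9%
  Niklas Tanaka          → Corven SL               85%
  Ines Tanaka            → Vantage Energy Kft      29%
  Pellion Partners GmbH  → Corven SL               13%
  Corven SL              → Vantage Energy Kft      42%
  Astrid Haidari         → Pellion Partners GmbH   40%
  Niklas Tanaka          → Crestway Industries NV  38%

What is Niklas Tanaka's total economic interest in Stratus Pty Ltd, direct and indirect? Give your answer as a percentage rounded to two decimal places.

75.26%

Niklas reaches Stratus along 3 paths.
Via Pellion: 45% × 34% = 15.3%.
Via Corven: 85% × 66% = 56.1%.
Via Pellion → Corven: 45% × 13% × 66% = 3.861%.
Total: 15.3% + 56.1% + 3.861% = 75.261%.
Rounded: 75.26%.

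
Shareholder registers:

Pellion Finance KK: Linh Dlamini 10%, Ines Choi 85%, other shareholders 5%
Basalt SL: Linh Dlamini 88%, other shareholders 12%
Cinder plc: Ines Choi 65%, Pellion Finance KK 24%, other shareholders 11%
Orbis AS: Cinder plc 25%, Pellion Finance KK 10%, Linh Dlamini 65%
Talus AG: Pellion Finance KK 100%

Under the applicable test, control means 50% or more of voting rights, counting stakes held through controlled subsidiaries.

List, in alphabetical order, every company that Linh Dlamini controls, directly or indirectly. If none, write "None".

Basalt SL, Orbis AS

Linh holds 88% of Basalt, so Linh controls Basalt.
Linh holds 65% of Orbis, so Linh controls Orbis.
No other company's threshold is met.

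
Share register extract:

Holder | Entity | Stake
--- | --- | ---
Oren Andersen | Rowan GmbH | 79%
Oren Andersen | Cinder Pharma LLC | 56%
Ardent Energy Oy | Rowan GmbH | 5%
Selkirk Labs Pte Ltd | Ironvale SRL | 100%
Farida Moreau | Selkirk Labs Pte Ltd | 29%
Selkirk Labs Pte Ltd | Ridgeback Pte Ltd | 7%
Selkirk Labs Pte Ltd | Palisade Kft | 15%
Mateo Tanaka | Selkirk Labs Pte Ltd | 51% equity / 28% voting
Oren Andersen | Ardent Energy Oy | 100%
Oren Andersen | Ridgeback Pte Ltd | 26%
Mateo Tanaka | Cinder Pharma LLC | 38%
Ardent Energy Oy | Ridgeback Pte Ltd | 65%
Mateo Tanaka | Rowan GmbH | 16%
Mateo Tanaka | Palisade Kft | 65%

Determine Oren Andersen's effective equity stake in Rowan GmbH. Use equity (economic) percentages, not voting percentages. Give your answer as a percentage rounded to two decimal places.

Oren reaches Rowan along 2 paths.
Direct stake: 79% = 79%.
Via Ardent: 100% × 5% = 5%.
Total: 79% + 5% = 84%.
Rounded: 84.00%.

84.00%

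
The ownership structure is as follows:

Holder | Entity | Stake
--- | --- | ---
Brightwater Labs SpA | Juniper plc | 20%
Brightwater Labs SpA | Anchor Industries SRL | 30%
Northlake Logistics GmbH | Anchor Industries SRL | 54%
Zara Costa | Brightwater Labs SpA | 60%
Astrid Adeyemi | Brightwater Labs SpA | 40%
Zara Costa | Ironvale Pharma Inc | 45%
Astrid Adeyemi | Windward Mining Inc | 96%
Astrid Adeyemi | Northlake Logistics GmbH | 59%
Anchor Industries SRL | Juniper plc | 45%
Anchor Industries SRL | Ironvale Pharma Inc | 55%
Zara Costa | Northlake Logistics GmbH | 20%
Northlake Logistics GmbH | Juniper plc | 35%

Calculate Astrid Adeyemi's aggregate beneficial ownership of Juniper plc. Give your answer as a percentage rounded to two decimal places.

Astrid reaches Juniper along 4 paths.
Via Brightwater: 40% × 20% = 8%.
Via Northlake: 59% × 35% = 20.65%.
Via Brightwater → Anchor: 40% × 30% × 45% = 5.4%.
Via Northlake → Anchor: 59% × 54% × 45% = 14.337%.
Total: 8% + 20.65% + 5.4% + 14.337% = 48.387%.
Rounded: 48.39%.

48.39%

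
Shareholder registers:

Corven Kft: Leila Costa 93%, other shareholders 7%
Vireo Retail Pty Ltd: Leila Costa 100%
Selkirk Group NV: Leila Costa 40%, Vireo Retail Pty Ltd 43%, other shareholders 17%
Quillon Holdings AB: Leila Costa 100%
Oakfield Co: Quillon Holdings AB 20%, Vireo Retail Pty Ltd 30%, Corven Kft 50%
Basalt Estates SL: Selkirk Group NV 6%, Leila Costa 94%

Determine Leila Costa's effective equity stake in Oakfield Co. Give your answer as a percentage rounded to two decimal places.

96.50%

Leila reaches Oakfield along 3 paths.
Via Quillon: 100% × 20% = 20%.
Via Vireo: 100% × 30% = 30%.
Via Corven: 93% × 50% = 46.5%.
Total: 20% + 30% + 46.5% = 96.5%.
Rounded: 96.50%.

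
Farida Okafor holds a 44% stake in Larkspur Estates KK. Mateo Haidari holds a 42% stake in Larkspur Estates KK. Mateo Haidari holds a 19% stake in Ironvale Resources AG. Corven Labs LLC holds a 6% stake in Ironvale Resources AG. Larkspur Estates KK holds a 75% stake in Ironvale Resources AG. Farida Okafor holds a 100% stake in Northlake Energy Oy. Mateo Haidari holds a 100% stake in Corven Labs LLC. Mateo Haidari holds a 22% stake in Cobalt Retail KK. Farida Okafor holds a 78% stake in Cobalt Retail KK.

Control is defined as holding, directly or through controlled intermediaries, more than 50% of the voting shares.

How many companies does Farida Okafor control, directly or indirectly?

2

Farida holds 78% of Cobalt, so Farida controls Cobalt.
Farida holds 100% of Northlake, so Farida controls Northlake.
No other company's threshold is met.
Farida controls 2 companies.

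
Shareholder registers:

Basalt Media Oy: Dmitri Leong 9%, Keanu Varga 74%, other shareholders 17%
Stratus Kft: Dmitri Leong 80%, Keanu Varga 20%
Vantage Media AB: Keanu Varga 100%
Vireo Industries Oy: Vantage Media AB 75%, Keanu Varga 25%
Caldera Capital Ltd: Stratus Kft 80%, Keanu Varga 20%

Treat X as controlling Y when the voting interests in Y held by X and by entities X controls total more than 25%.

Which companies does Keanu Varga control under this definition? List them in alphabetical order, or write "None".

Keanu holds 74% of Basalt, so Keanu controls Basalt.
Keanu holds 100% of Vantage, so Keanu controls Vantage.
Vantage and Keanu together hold 75% + 25% = 100% of Vireo, so Keanu controls Vireo.
No other company's threshold is met.

Basalt Media Oy, Vantage Media AB, Vireo Industries Oy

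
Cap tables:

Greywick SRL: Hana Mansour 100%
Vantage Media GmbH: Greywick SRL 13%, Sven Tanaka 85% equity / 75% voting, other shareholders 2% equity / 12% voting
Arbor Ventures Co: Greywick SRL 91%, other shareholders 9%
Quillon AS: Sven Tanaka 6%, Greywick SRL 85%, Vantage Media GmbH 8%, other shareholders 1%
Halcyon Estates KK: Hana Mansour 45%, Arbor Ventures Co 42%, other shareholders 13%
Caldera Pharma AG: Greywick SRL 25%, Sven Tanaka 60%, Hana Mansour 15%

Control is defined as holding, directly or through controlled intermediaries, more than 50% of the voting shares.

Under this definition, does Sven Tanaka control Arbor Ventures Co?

No

Sven holds 75% of Vantage, so Sven controls Vantage.
Sven holds 60% of Caldera, so Sven controls Caldera.
Neither Sven nor any entity Sven controls holds any voting interest in Arbor.
So Sven does not control Arbor.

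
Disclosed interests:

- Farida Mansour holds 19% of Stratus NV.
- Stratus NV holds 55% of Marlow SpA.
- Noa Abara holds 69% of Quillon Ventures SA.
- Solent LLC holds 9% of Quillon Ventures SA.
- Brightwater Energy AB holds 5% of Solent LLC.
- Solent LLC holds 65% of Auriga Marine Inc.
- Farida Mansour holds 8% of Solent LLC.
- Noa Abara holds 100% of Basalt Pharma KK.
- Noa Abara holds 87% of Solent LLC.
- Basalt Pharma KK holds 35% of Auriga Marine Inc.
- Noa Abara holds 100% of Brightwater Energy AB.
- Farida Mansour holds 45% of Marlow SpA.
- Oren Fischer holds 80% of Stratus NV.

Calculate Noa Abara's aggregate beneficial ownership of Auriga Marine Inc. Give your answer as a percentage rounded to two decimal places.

Noa reaches Auriga along 3 paths.
Via Brightwater → Solent: 100% × 5% × 65% = 3.25%.
Via Solent: 87% × 65% = 56.55%.
Via Basalt: 100% × 35% = 35%.
Total: 3.25% + 56.55% + 35% = 94.8%.
Rounded: 94.80%.

94.80%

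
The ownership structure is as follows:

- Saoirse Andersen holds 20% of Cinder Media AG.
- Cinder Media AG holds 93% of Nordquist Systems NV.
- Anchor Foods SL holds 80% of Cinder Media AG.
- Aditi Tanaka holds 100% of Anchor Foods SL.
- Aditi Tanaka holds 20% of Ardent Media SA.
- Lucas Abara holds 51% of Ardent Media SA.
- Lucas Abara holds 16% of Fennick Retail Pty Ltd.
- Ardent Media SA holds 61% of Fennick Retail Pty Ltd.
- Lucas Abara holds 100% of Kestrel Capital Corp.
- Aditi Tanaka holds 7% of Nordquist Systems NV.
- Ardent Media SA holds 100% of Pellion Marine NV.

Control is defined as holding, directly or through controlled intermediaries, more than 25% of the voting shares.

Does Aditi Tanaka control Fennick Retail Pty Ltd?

No

Aditi holds 100% of Anchor, so Aditi controls Anchor.
Anchor holds 80% of Cinder, so Aditi controls Cinder.
Aditi and Cinder together hold 7% + 93% = 100% of Nordquist, so Aditi controls Nordquist.
Neither Aditi nor any entity Aditi controls holds any voting interest in Fennick.
So Aditi does not control Fennick.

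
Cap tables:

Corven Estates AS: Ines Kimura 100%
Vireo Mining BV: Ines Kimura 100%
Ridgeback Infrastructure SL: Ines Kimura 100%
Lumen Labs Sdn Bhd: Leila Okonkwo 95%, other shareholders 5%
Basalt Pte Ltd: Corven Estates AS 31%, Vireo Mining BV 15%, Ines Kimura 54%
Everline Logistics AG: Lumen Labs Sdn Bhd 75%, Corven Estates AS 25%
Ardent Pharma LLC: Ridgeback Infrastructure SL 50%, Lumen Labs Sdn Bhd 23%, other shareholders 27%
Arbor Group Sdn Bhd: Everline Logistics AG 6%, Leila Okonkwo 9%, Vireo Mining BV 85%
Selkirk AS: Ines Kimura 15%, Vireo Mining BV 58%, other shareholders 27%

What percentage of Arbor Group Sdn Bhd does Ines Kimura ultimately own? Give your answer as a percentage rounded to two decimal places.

Ines reaches Arbor along 2 paths.
Via Corven → Everline: 100% × 25% × 6% = 1.5%.
Via Vireo: 100% × 85% = 85%.
Total: 1.5% + 85% = 86.5%.
Rounded: 86.50%.

86.50%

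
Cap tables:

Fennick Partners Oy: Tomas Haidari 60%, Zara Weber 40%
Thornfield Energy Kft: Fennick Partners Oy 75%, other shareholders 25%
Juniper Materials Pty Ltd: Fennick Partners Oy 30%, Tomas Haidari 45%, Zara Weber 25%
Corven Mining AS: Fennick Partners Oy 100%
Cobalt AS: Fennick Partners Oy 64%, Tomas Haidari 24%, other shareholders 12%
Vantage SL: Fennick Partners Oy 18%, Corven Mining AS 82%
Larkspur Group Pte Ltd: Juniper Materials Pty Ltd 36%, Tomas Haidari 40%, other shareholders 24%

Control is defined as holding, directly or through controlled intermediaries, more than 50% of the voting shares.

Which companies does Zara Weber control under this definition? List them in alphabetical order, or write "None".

None

Zara's largest direct stake is 40% in Fennick, which does not meet the threshold.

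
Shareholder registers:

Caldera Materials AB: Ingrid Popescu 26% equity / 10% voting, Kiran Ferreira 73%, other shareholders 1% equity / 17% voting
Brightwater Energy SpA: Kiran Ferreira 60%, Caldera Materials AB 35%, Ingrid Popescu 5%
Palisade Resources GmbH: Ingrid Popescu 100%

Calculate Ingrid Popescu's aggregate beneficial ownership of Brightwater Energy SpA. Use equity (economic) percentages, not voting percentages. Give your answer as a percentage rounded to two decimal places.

14.10%

Ingrid reaches Brightwater along 2 paths.
Via Caldera: 26% × 35% = 9.1%.
Direct stake: 5% = 5%.
Total: 9.1% + 5% = 14.1%.
Rounded: 14.10%.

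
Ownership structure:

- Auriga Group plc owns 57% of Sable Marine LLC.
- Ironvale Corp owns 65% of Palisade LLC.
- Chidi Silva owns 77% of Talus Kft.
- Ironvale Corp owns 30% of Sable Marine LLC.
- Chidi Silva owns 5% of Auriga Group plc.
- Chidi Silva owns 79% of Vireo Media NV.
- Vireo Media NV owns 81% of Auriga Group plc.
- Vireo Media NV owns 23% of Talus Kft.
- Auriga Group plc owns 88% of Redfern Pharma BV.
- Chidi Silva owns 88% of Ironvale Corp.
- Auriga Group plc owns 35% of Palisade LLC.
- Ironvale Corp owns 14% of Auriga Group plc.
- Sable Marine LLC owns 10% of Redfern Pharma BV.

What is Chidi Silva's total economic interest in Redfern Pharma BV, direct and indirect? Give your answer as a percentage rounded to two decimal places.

78.83%

Chidi reaches Redfern along 7 paths.
Via Ironvale → Sable: 88% × 30% × 10% = 2.64%.
Via Auriga → Sable: 5% × 57% × 10% = 0.285%.
Via Vireo → Auriga → Sable: 79% × 81% × 57% × 10% = 3.64743%.
Via Ironvale → Auriga → Sable: 88% × 14% × 57% × 10% = 0.70224%.
Via Auriga: 5% × 88% = 4.4%.
Via Vireo → Auriga: 79% × 81% × 88% = 56.3112%.
Via Ironvale → Auriga: 88% × 14% × 88% = 10.8416%.
Total: 2.64% + 0.285% + 3.64743% + 0.70224% + 4.4% + 56.3112% + 10.8416% = 78.82747%.
Rounded: 78.83%.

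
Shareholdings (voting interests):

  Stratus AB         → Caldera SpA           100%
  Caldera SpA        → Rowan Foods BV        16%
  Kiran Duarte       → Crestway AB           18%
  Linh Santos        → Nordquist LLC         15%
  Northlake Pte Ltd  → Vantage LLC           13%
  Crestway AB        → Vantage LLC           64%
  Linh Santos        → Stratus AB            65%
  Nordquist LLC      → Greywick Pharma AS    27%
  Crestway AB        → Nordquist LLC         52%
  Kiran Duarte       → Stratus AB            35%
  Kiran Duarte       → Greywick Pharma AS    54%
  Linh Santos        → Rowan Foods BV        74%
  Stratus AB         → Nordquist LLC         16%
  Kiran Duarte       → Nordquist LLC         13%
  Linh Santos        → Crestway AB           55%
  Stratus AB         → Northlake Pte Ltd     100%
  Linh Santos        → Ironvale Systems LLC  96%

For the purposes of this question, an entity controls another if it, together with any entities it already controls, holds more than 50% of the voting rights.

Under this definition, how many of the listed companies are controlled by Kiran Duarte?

Kiran holds 54% of Greywick, so Kiran controls Greywick.
No other company's threshold is met.
Kiran controls 1 company.

1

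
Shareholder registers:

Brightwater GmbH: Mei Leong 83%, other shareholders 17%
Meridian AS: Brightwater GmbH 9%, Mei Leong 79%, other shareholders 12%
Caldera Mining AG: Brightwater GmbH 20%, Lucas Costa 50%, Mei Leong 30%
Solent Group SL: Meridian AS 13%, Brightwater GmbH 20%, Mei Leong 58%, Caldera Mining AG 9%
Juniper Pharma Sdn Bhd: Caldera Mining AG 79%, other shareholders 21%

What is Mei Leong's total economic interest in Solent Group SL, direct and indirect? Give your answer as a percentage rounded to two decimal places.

Mei reaches Solent along 6 paths.
Via Brightwater → Meridian: 83% × 9% × 13% = 0.9711%.
Via Meridian: 79% × 13% = 10.27%.
Via Brightwater: 83% × 20% = 16.6%.
Direct stake: 58% = 58%.
Via Brightwater → Caldera: 83% × 20% × 9% = 1.494%.
Via Caldera: 30% × 9% = 2.7%.
Total: 0.9711% + 10.27% + 16.6% + 58% + 1.494% + 2.7% = 90.0351%.
Rounded: 90.04%.

90.04%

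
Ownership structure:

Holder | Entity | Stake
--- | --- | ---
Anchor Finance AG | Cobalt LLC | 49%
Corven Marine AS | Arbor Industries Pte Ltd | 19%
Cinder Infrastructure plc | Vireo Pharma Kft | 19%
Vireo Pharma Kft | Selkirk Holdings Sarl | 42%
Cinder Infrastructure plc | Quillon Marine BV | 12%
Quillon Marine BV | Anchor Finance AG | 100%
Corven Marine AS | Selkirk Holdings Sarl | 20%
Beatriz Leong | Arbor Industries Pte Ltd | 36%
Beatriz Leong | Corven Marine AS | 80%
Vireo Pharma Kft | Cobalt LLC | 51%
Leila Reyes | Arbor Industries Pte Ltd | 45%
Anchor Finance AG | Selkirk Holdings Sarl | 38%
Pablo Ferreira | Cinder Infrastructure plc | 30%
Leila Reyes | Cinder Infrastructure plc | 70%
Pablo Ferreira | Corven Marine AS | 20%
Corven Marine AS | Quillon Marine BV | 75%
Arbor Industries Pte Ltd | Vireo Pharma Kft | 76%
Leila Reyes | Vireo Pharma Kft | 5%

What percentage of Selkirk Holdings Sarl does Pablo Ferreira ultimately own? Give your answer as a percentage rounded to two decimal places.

14.67%

Pablo reaches Selkirk along 5 paths.
Via Corven: 20% × 20% = 4%.
Via Cinder → Quillon → Anchor: 30% × 12% × 100% × 38% = 1.368%.
Via Corven → Quillon → Anchor: 20% × 75% × 100% × 38% = 5.7%.
Via Corven → Arbor → Vireo: 20% × 19% × 76% × 42% = 1.21296%.
Via Cinder → Vireo: 30% × 19% × 42% = 2.394%.
Total: 4% + 1.368% + 5.7% + 1.21296% + 2.394% = 14.67496%.
Rounded: 14.67%.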